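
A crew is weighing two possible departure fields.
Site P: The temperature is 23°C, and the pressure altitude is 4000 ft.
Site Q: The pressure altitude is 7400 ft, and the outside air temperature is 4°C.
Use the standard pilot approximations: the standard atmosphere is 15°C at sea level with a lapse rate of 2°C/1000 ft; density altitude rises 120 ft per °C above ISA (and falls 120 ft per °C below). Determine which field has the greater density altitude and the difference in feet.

Site Q by 1936 ft

Site P: ISA temp = 7°C, deviation +16°C, DA = 4000 + 120 × 16 = 5920 ft.
Site Q: ISA temp = 0.2°C, deviation +3.8°C, DA = 7400 + 120 × 3.8 = 7856 ft.
Site Q is higher by 7856 − 5920 = 1936 ft.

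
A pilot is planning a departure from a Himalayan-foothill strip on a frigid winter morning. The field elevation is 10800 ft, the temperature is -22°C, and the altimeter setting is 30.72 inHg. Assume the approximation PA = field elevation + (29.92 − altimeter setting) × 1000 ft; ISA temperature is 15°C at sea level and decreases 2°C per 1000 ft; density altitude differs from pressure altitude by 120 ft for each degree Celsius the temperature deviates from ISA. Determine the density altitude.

Pressure altitude = 10800 + (29.92 − 30.72) × 1000 = 10800 + (-800) = 10000 ft.
ISA temperature at 10000 ft = 15 − 2 × (10000/1000) = -5°C.
ISA deviation = -22 − (-5) = -17°C.
Density altitude = 10000 + 120 × (-17) = 7960 ft.

7960 ft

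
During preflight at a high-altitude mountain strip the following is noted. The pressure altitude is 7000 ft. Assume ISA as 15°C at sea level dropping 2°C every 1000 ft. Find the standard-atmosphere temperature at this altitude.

1°C

ISA temperature = 15 − 2 × (7000/1000) = 15 − 14 = 1°C.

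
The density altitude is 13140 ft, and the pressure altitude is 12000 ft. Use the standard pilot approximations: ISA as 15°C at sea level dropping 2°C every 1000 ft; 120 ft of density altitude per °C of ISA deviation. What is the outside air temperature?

0.5°C

Density altitude − pressure altitude = 13140 − 12000 = +1140 ft.
At 120 ft/°C that is an ISA deviation of 1140/120 = +9.5°C.
ISA temperature at 12000 ft = 15 − 2 × (12000/1000) = -9°C.
OAT = ISA + deviation = -9 + (+9.5) = 0.5°C.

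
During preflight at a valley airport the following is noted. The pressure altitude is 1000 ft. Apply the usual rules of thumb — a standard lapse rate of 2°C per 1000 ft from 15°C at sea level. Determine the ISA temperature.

13°C

ISA temperature = 15 − 2 × (1000/1000) = 15 − 2 = 13°C.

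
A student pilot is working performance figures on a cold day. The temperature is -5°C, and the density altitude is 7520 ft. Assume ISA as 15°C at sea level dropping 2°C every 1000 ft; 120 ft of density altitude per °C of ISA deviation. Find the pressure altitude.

8000 ft

DA = PA + 120 × (OAT − (15 − 2·PA/1000)) = PA + 120·OAT − 1800 + 0.24·PA = 1.24·PA + 120·OAT − 1800.
So 1.24·PA = 7520 − 120 × (-5) + 1800 = 9920.
PA = 9920 / 1.24 = 8000 ft.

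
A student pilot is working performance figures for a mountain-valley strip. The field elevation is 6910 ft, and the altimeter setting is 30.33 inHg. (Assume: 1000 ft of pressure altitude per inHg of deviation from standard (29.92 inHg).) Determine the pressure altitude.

Pressure correction = (29.92 − 30.33) × 1000 = -410 ft.
Pressure altitude = 6910 + (-410) = 6500 ft.

6500 ft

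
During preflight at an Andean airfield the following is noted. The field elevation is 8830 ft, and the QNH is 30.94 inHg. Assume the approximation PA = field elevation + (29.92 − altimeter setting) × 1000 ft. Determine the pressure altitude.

Pressure correction = (29.92 − 30.94) × 1000 = -1020 ft.
Pressure altitude = 8830 + (-1020) = 7810 ft.

7810 ft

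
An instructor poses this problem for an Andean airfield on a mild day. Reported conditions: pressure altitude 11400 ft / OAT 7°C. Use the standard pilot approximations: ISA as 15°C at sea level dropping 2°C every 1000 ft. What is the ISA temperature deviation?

ISA+14.8°C

ISA temperature at 11400 ft = 15 − 2 × (11400/1000) = -7.8°C.
Deviation = OAT − ISA = 7 − (-7.8) = +14.8°C.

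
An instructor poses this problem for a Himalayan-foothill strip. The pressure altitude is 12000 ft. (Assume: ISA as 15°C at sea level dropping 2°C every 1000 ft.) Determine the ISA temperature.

-9°C

ISA temperature = 15 − 2 × (12000/1000) = 15 − 24 = -9°C.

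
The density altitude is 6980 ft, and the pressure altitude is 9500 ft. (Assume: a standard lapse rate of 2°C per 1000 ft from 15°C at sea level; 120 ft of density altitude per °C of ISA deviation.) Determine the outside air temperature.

Density altitude − pressure altitude = 6980 − 9500 = -2520 ft.
At 120 ft/°C that is an ISA deviation of -2520/120 = -21°C.
ISA temperature at 9500 ft = 15 − 2 × (9500/1000) = -4°C.
OAT = ISA + deviation = -4 + (-21) = -25°C.

-25°C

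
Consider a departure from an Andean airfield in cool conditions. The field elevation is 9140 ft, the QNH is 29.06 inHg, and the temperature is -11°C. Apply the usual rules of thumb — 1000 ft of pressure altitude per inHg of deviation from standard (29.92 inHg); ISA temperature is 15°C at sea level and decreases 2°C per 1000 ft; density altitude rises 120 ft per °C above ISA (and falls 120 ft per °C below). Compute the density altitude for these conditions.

Pressure altitude = 9140 + (29.92 − 29.06) × 1000 = 9140 + (+860) = 10000 ft.
ISA temperature at 10000 ft = 15 − 2 × (10000/1000) = -5°C.
ISA deviation = -11 − (-5) = -6°C.
Density altitude = 10000 + 120 × (-6) = 9280 ft.

9280 ft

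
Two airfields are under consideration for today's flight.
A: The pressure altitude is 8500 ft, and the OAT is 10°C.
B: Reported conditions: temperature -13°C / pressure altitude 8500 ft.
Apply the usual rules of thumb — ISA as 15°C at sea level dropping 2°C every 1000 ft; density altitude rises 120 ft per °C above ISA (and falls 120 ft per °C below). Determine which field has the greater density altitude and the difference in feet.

A by 2760 ft

A: ISA temp = -2°C, deviation +12°C, DA = 8500 + 120 × 12 = 9940 ft.
B: ISA temp = -2°C, deviation -11°C, DA = 8500 + 120 × (-11) = 7180 ft.
A is higher by 9940 − 7180 = 2760 ft.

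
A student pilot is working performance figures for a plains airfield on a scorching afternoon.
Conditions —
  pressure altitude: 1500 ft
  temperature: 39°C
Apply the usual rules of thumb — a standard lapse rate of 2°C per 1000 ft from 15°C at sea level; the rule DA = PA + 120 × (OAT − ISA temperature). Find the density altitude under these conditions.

ISA temperature at 1500 ft = 15 − 2 × (1500/1000) = 12°C.
ISA deviation = 39 − 12 = +27°C.
Density altitude = 1500 + 120 × (27) = 1500 + (+3240) = 4740 ft.

4740 ft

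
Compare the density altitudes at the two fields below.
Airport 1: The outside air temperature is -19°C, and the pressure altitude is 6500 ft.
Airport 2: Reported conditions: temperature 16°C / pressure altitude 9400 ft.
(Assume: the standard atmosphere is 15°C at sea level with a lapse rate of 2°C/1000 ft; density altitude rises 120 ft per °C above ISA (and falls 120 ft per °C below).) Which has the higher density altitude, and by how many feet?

Airport 2 by 7796 ft

Airport 1: ISA temp = 2°C, deviation -21°C, DA = 6500 + 120 × (-21) = 3980 ft.
Airport 2: ISA temp = -3.8°C, deviation +19.8°C, DA = 9400 + 120 × 19.8 = 11776 ft.
Airport 2 is higher by 11776 − 3980 = 7796 ft.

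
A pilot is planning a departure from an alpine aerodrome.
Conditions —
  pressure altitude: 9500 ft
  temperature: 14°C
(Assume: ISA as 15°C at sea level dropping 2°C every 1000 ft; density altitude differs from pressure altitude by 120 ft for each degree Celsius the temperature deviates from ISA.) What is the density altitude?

ISA temperature at 9500 ft = 15 − 2 × (9500/1000) = -4°C.
ISA deviation = 14 − (-4) = +18°C.
Density altitude = 9500 + 120 × (18) = 9500 + (+2160) = 11660 ft.

11660 ft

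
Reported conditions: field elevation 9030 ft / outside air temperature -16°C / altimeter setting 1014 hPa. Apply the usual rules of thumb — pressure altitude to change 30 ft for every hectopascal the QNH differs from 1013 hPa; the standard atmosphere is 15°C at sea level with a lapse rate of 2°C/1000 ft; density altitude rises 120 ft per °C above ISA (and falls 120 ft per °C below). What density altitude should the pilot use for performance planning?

7440 ft

Pressure altitude = 9030 + (1013 − 1014) × 30 = 9030 + (-30) = 9000 ft.
ISA temperature at 9000 ft = 15 − 2 × (9000/1000) = -3°C.
ISA deviation = -16 − (-3) = -13°C.
Density altitude = 9000 + 120 × (-13) = 7440 ft.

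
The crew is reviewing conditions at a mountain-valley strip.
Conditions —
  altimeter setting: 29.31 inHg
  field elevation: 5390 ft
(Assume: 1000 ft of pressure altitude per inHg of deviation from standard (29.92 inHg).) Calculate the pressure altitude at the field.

Pressure correction = (29.92 − 29.31) × 1000 = +610 ft.
Pressure altitude = 5390 + (+610) = 6000 ft.

6000 ft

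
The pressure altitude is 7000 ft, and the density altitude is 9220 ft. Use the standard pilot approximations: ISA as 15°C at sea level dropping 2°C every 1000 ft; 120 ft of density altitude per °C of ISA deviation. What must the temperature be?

Density altitude − pressure altitude = 9220 − 7000 = +2220 ft.
At 120 ft/°C that is an ISA deviation of 2220/120 = +18.5°C.
ISA temperature at 7000 ft = 15 − 2 × (7000/1000) = 1°C.
OAT = ISA + deviation = 1 + (+18.5) = 19.5°C.

19.5°C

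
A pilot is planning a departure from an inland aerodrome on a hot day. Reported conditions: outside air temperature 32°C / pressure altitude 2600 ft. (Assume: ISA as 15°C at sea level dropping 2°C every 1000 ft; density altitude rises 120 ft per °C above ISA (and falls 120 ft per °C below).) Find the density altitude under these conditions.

5264 ft

ISA temperature at 2600 ft = 15 − 2 × (2600/1000) = 9.8°C.
ISA deviation = 32 − 9.8 = +22.2°C.
Density altitude = 2600 + 120 × (22.2) = 2600 + (+2664) = 5264 ft.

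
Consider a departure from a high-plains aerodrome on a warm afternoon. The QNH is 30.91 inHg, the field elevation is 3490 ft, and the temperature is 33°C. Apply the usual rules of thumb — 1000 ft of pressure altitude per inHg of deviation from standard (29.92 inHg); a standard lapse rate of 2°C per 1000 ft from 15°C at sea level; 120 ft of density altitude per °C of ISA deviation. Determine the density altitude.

Pressure altitude = 3490 + (29.92 − 30.91) × 1000 = 3490 + (-990) = 2500 ft.
ISA temperature at 2500 ft = 15 − 2 × (2500/1000) = 10°C.
ISA deviation = 33 − 10 = +23°C.
Density altitude = 2500 + 120 × (23) = 5260 ft.

5260 ft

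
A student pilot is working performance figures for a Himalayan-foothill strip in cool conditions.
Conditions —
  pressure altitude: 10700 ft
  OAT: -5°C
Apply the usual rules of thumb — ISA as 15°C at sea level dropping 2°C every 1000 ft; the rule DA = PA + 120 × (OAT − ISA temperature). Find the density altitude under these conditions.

10868 ft

ISA temperature at 10700 ft = 15 − 2 × (10700/1000) = -6.4°C.
ISA deviation = -5 − (-6.4) = +1.4°C.
Density altitude = 10700 + 120 × (1.4) = 10700 + (+168) = 10868 ft.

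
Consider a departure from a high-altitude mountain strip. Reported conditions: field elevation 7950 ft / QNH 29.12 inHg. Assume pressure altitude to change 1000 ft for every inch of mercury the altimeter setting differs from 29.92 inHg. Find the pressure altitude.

8750 ft

Pressure correction = (29.92 − 29.12) × 1000 = +800 ft.
Pressure altitude = 7950 + (+800) = 8750 ft.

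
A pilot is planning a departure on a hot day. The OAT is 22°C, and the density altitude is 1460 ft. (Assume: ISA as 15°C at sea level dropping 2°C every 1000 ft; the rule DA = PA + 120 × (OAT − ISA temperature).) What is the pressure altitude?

DA = PA + 120 × (OAT − (15 − 2·PA/1000)) = PA + 120·OAT − 1800 + 0.24·PA = 1.24·PA + 120·OAT − 1800.
So 1.24·PA = 1460 − 120 × 22 + 1800 = 620.
PA = 620 / 1.24 = 500 ft.

500 ft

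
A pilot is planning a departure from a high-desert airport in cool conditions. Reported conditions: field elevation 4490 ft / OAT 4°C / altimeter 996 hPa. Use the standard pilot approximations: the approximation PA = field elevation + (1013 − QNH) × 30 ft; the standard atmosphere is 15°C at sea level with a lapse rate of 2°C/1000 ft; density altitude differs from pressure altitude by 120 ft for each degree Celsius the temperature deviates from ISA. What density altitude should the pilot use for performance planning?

Pressure altitude = 4490 + (1013 − 996) × 30 = 4490 + (+510) = 5000 ft.
ISA temperature at 5000 ft = 15 − 2 × (5000/1000) = 5°C.
ISA deviation = 4 − 5 = -1°C.
Density altitude = 5000 + 120 × (-1) = 4880 ft.

4880 ft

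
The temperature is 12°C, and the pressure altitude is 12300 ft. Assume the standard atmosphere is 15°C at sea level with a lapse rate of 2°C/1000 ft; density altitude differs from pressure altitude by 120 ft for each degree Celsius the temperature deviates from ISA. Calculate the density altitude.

14892 ft

ISA temperature at 12300 ft = 15 − 2 × (12300/1000) = -9.6°C.
ISA deviation = 12 − (-9.6) = +21.6°C.
Density altitude = 12300 + 120 × (21.6) = 12300 + (+2592) = 14892 ft.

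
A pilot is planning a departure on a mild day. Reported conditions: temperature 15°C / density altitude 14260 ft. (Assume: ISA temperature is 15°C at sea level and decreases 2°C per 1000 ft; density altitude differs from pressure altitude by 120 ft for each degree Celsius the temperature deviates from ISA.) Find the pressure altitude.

DA = PA + 120 × (OAT − (15 − 2·PA/1000)) = PA + 120·OAT − 1800 + 0.24·PA = 1.24·PA + 120·OAT − 1800.
So 1.24·PA = 14260 − 120 × 15 + 1800 = 14260.
PA = 14260 / 1.24 = 11500 ft.

11500 ft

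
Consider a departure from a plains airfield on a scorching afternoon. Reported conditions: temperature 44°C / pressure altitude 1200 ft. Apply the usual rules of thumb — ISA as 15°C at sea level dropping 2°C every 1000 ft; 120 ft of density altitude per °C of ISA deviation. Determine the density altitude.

4968 ft

ISA temperature at 1200 ft = 15 − 2 × (1200/1000) = 12.6°C.
ISA deviation = 44 − 12.6 = +31.4°C.
Density altitude = 1200 + 120 × (31.4) = 1200 + (+3768) = 4968 ft.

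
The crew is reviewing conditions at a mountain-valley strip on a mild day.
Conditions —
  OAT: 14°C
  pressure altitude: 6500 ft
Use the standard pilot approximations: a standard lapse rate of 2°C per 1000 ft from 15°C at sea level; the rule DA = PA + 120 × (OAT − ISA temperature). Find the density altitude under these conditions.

7940 ft

ISA temperature at 6500 ft = 15 − 2 × (6500/1000) = 2°C.
ISA deviation = 14 − 2 = +12°C.
Density altitude = 6500 + 120 × (12) = 6500 + (+1440) = 7940 ft.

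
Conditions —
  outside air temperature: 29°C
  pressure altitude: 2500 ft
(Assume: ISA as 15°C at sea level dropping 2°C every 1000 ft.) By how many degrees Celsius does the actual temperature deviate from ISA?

ISA+19°C

ISA temperature at 2500 ft = 15 − 2 × (2500/1000) = 10°C.
Deviation = OAT − ISA = 29 − 10 = +19°C.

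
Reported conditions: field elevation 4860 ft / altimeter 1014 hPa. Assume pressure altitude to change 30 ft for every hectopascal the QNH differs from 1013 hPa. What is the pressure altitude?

4830 ft

Pressure correction = (1013 − 1014) × 30 = -30 ft.
Pressure altitude = 4860 + (-30) = 4830 ft.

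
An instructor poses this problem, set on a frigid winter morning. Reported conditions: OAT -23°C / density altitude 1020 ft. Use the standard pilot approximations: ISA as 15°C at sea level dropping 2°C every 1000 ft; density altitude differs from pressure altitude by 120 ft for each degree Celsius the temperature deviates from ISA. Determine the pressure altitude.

DA = PA + 120 × (OAT − (15 − 2·PA/1000)) = PA + 120·OAT − 1800 + 0.24·PA = 1.24·PA + 120·OAT − 1800.
So 1.24·PA = 1020 − 120 × (-23) + 1800 = 5580.
PA = 5580 / 1.24 = 4500 ft.

4500 ft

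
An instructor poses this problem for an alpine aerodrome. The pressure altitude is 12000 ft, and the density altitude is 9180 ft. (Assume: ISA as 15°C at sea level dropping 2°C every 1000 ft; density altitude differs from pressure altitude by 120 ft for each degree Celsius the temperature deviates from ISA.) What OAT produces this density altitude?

Density altitude − pressure altitude = 9180 − 12000 = -2820 ft.
At 120 ft/°C that is an ISA deviation of -2820/120 = -23.5°C.
ISA temperature at 12000 ft = 15 − 2 × (12000/1000) = -9°C.
OAT = ISA + deviation = -9 + (-23.5) = -32.5°C.

-32.5°C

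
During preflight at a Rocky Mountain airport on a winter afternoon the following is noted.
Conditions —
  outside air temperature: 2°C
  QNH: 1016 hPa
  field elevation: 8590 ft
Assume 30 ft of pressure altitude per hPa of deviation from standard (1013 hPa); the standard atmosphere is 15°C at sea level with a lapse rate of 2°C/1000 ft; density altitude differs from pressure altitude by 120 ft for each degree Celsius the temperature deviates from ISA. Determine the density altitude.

8980 ft

Pressure altitude = 8590 + (1013 − 1016) × 30 = 8590 + (-90) = 8500 ft.
ISA temperature at 8500 ft = 15 − 2 × (8500/1000) = -2°C.
ISA deviation = 2 − (-2) = +4°C.
Density altitude = 8500 + 120 × (4) = 8980 ft.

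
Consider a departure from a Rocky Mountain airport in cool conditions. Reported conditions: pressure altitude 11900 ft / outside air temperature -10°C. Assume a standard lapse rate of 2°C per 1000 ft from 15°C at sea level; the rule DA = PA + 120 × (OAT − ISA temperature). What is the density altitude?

11756 ft

ISA temperature at 11900 ft = 15 − 2 × (11900/1000) = -8.8°C.
ISA deviation = -10 − (-8.8) = -1.2°C.
Density altitude = 11900 + 120 × (-1.2) = 11900 + (-144) = 11756 ft.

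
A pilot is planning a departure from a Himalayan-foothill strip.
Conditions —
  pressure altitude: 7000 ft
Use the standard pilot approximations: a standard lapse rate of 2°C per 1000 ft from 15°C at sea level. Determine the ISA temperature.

1°C

ISA temperature = 15 − 2 × (7000/1000) = 15 − 14 = 1°C.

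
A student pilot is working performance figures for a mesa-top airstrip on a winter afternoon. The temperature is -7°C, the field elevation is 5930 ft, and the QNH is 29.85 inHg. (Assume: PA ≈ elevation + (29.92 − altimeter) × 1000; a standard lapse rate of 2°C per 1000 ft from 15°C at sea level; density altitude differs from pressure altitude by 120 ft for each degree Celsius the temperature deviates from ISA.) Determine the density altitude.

4800 ft

Pressure altitude = 5930 + (29.92 − 29.85) × 1000 = 5930 + (+70) = 6000 ft.
ISA temperature at 6000 ft = 15 − 2 × (6000/1000) = 3°C.
ISA deviation = -7 − 3 = -10°C.
Density altitude = 6000 + 120 × (-10) = 4800 ft.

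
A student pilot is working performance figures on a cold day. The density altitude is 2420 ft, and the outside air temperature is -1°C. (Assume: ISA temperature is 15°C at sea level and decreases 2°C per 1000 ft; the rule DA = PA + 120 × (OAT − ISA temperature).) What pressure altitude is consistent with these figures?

3500 ft

DA = PA + 120 × (OAT − (15 − 2·PA/1000)) = PA + 120·OAT − 1800 + 0.24·PA = 1.24·PA + 120·OAT − 1800.
So 1.24·PA = 2420 − 120 × (-1) + 1800 = 4340.
PA = 4340 / 1.24 = 3500 ft.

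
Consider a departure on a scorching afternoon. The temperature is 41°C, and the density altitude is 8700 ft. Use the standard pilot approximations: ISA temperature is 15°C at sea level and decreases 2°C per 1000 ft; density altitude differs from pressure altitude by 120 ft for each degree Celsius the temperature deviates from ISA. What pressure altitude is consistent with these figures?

4500 ft

DA = PA + 120 × (OAT − (15 − 2·PA/1000)) = PA + 120·OAT − 1800 + 0.24·PA = 1.24·PA + 120·OAT − 1800.
So 1.24·PA = 8700 − 120 × 41 + 1800 = 5580.
PA = 5580 / 1.24 = 4500 ft.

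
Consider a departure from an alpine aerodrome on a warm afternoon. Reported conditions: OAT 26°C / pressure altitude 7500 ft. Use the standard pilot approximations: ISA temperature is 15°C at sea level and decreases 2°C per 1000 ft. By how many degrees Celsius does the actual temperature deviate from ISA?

ISA temperature at 7500 ft = 15 − 2 × (7500/1000) = 0°C.
Deviation = OAT − ISA = 26 − 0 = +26°C.

ISA+26°C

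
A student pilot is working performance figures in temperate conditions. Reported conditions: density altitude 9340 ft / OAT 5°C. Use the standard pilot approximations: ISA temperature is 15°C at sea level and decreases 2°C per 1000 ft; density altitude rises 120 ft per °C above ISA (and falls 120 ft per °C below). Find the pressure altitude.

DA = PA + 120 × (OAT − (15 − 2·PA/1000)) = PA + 120·OAT − 1800 + 0.24·PA = 1.24·PA + 120·OAT − 1800.
So 1.24·PA = 9340 − 120 × 5 + 1800 = 10540.
PA = 10540 / 1.24 = 8500 ft.

8500 ft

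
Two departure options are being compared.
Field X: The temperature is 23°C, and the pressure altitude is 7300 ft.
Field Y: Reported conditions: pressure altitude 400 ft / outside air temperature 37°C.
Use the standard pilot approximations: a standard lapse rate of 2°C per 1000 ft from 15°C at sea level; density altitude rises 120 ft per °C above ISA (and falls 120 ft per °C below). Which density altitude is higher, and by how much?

Field X by 6876 ft

Field X: ISA temp = 0.4°C, deviation +22.6°C, DA = 7300 + 120 × 22.6 = 10012 ft.
Field Y: ISA temp = 14.2°C, deviation +22.8°C, DA = 400 + 120 × 22.8 = 3136 ft.
Field X is higher by 10012 − 3136 = 6876 ft.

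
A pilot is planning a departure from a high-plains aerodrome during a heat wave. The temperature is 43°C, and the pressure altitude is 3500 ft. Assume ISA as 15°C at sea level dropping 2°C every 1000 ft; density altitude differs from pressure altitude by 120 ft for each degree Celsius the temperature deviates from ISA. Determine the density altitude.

7700 ft

ISA temperature at 3500 ft = 15 − 2 × (3500/1000) = 8°C.
ISA deviation = 43 − 8 = +35°C.
Density altitude = 3500 + 120 × (35) = 3500 + (+4200) = 7700 ft.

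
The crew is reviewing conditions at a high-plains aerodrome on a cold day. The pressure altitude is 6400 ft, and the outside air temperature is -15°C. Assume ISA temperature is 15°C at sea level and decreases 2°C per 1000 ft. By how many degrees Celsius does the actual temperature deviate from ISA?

ISA temperature at 6400 ft = 15 − 2 × (6400/1000) = 2.2°C.
Deviation = OAT − ISA = -15 − 2.2 = -17.2°C.

ISA-17.2°C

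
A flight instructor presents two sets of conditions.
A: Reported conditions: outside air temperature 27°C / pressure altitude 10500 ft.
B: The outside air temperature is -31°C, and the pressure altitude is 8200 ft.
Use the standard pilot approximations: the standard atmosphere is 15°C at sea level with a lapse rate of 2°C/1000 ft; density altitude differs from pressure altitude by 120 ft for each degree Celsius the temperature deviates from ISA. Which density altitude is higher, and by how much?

A: ISA temp = -6°C, deviation +33°C, DA = 10500 + 120 × 33 = 14460 ft.
B: ISA temp = -1.4°C, deviation -29.6°C, DA = 8200 + 120 × (-29.6) = 4648 ft.
A is higher by 14460 − 4648 = 9812 ft.

A by 9812 ft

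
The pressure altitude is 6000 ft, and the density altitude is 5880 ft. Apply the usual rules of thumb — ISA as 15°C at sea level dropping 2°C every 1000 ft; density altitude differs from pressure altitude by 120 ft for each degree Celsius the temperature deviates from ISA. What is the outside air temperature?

Density altitude − pressure altitude = 5880 − 6000 = -120 ft.
At 120 ft/°C that is an ISA deviation of -120/120 = -1°C.
ISA temperature at 6000 ft = 15 − 2 × (6000/1000) = 3°C.
OAT = ISA + deviation = 3 + (-1) = 2°C.

2°C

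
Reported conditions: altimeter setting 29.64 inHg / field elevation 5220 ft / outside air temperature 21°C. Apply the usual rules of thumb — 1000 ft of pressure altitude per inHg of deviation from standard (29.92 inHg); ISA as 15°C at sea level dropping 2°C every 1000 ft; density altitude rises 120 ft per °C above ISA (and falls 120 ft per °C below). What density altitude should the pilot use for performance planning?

7540 ft

Pressure altitude = 5220 + (29.92 − 29.64) × 1000 = 5220 + (+280) = 5500 ft.
ISA temperature at 5500 ft = 15 − 2 × (5500/1000) = 4°C.
ISA deviation = 21 − 4 = +17°C.
Density altitude = 5500 + 120 × (17) = 7540 ft.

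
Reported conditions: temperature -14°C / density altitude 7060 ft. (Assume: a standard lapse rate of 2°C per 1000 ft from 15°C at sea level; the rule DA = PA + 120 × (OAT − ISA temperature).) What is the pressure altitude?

8500 ft

DA = PA + 120 × (OAT − (15 − 2·PA/1000)) = PA + 120·OAT − 1800 + 0.24·PA = 1.24·PA + 120·OAT − 1800.
So 1.24·PA = 7060 − 120 × (-14) + 1800 = 10540.
PA = 10540 / 1.24 = 8500 ft.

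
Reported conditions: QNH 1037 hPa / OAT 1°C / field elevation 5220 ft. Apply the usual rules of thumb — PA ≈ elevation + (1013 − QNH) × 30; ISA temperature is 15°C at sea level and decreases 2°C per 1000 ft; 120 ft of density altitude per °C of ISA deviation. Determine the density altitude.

3900 ft

Pressure altitude = 5220 + (1013 − 1037) × 30 = 5220 + (-720) = 4500 ft.
ISA temperature at 4500 ft = 15 − 2 × (4500/1000) = 6°C.
ISA deviation = 1 − 6 = -5°C.
Density altitude = 4500 + 120 × (-5) = 3900 ft.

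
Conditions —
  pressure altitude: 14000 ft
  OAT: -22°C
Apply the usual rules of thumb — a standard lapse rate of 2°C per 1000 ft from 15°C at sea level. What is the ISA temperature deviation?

ISA-9°C

ISA temperature at 14000 ft = 15 − 2 × (14000/1000) = -13°C.
Deviation = OAT − ISA = -22 − (-13) = -9°C.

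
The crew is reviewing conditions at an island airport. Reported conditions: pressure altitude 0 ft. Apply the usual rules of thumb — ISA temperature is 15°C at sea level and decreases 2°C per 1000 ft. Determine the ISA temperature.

ISA temperature = 15 − 2 × (0/1000) = 15 − 0 = 15°C.

15°C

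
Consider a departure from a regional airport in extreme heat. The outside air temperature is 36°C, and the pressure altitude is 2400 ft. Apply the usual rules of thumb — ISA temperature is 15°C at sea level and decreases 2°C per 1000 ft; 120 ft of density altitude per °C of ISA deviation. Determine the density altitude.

ISA temperature at 2400 ft = 15 − 2 × (2400/1000) = 10.2°C.
ISA deviation = 36 − 10.2 = +25.8°C.
Density altitude = 2400 + 120 × (25.8) = 2400 + (+3096) = 5496 ft.

5496 ft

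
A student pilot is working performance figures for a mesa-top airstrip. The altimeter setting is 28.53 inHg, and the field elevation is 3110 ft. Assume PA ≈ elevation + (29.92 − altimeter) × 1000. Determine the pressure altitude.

Pressure correction = (29.92 − 28.53) × 1000 = +1390 ft.
Pressure altitude = 3110 + (+1390) = 4500 ft.

4500 ft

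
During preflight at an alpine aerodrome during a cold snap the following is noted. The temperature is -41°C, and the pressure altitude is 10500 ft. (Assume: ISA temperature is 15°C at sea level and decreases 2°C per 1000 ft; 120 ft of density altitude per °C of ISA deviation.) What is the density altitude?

ISA temperature at 10500 ft = 15 − 2 × (10500/1000) = -6°C.
ISA deviation = -41 − (-6) = -35°C.
Density altitude = 10500 + 120 × (-35) = 10500 + (-4200) = 6300 ft.

6300 ft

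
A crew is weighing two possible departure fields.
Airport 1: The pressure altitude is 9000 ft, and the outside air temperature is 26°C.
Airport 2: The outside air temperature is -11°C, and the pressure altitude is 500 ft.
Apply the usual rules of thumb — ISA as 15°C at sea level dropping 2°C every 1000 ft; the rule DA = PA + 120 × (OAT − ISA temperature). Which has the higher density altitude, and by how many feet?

Airport 1 by 14980 ft

Airport 1: ISA temp = -3°C, deviation +29°C, DA = 9000 + 120 × 29 = 12480 ft.
Airport 2: ISA temp = 14°C, deviation -25°C, DA = 500 + 120 × (-25) = -2500 ft.
Airport 1 is higher by 12480 − (-2500) = 14980 ft.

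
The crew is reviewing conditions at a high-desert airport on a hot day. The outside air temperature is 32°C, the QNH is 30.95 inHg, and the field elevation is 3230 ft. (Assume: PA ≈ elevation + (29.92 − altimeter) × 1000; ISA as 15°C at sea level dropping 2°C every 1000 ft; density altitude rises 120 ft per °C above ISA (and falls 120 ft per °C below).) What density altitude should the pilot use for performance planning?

Pressure altitude = 3230 + (29.92 − 30.95) × 1000 = 3230 + (-1030) = 2200 ft.
ISA temperature at 2200 ft = 15 − 2 × (2200/1000) = 10.6°C.
ISA deviation = 32 − 10.6 = +21.4°C.
Density altitude = 2200 + 120 × (21.4) = 4768 ft.

4768 ft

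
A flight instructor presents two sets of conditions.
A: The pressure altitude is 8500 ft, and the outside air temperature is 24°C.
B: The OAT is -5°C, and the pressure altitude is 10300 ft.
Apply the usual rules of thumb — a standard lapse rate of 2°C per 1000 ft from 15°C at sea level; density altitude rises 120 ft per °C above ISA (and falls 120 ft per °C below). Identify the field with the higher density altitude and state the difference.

A by 1248 ft

A: ISA temp = -2°C, deviation +26°C, DA = 8500 + 120 × 26 = 11620 ft.
B: ISA temp = -5.6°C, deviation +0.6°C, DA = 10300 + 120 × 0.6 = 10372 ft.
A is higher by 11620 − 10372 = 1248 ft.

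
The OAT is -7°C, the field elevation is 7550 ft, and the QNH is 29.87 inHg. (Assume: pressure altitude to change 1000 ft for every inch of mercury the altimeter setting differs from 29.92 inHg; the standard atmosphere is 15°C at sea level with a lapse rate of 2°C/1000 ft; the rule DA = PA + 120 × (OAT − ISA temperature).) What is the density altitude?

6784 ft

Pressure altitude = 7550 + (29.92 − 29.87) × 1000 = 7550 + (+50) = 7600 ft.
ISA temperature at 7600 ft = 15 − 2 × (7600/1000) = -0.2°C.
ISA deviation = -7 − (-0.2) = -6.8°C.
Density altitude = 7600 + 120 × (-6.8) = 6784 ft.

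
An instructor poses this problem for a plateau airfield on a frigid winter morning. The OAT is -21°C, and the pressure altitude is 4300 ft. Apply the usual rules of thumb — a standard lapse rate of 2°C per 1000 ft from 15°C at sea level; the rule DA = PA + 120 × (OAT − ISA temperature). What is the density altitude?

1012 ft

ISA temperature at 4300 ft = 15 − 2 × (4300/1000) = 6.4°C.
ISA deviation = -21 − 6.4 = -27.4°C.
Density altitude = 4300 + 120 × (-27.4) = 4300 + (-3288) = 1012 ft.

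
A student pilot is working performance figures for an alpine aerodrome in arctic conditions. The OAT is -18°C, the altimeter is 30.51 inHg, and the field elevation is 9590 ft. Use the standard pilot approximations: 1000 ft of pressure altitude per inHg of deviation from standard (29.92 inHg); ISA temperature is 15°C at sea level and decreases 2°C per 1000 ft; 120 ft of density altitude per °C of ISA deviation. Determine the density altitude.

7200 ft

Pressure altitude = 9590 + (29.92 − 30.51) × 1000 = 9590 + (-590) = 9000 ft.
ISA temperature at 9000 ft = 15 − 2 × (9000/1000) = -3°C.
ISA deviation = -18 − (-3) = -15°C.
Density altitude = 9000 + 120 × (-15) = 7200 ft.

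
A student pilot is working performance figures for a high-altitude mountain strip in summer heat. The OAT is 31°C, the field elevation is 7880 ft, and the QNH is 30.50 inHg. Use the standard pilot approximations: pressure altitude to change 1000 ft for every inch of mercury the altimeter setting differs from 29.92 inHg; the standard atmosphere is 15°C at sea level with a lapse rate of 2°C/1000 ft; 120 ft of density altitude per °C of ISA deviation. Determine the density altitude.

Pressure altitude = 7880 + (29.92 − 30.50) × 1000 = 7880 + (-580) = 7300 ft.
ISA temperature at 7300 ft = 15 − 2 × (7300/1000) = 0.4°C.
ISA deviation = 31 − 0.4 = +30.6°C.
Density altitude = 7300 + 120 × (30.6) = 10972 ft.

10972 ft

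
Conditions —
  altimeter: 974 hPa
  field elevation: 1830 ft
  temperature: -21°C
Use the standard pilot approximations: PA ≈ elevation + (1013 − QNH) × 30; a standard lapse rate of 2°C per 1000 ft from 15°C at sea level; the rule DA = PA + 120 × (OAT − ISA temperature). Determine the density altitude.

-600 ft

Pressure altitude = 1830 + (1013 − 974) × 30 = 1830 + (+1170) = 3000 ft.
ISA temperature at 3000 ft = 15 − 2 × (3000/1000) = 9°C.
ISA deviation = -21 − 9 = -30°C.
Density altitude = 3000 + 120 × (-30) = -600 ft.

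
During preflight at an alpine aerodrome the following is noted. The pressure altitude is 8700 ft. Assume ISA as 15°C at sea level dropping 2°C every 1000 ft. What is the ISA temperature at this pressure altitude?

ISA temperature = 15 − 2 × (8700/1000) = 15 − 17.4 = -2.4°C.

-2.4°C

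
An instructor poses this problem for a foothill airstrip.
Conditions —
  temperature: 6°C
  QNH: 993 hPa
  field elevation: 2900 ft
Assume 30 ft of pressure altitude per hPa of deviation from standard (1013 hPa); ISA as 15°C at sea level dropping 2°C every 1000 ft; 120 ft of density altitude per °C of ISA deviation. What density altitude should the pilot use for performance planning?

Pressure altitude = 2900 + (1013 − 993) × 30 = 2900 + (+600) = 3500 ft.
ISA temperature at 3500 ft = 15 − 2 × (3500/1000) = 8°C.
ISA deviation = 6 − 8 = -2°C.
Density altitude = 3500 + 120 × (-2) = 3260 ft.

3260 ft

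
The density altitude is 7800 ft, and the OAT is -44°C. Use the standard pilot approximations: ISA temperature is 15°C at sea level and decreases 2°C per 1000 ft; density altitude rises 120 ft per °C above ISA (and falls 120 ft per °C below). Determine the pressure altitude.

12000 ft

DA = PA + 120 × (OAT − (15 − 2·PA/1000)) = PA + 120·OAT − 1800 + 0.24·PA = 1.24·PA + 120·OAT − 1800.
So 1.24·PA = 7800 − 120 × (-44) + 1800 = 14880.
PA = 14880 / 1.24 = 12000 ft.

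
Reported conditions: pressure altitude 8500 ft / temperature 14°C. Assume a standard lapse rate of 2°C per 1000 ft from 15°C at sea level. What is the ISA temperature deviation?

ISA+16°C

ISA temperature at 8500 ft = 15 − 2 × (8500/1000) = -2°C.
Deviation = OAT − ISA = 14 − (-2) = +16°C.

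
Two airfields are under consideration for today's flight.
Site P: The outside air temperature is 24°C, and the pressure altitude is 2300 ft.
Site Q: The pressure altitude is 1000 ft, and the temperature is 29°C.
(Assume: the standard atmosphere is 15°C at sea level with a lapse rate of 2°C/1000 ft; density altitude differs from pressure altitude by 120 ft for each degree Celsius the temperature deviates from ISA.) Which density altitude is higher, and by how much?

Site P by 1012 ft

Site P: ISA temp = 10.4°C, deviation +13.6°C, DA = 2300 + 120 × 13.6 = 3932 ft.
Site Q: ISA temp = 13°C, deviation +16°C, DA = 1000 + 120 × 16 = 2920 ft.
Site P is higher by 3932 − 2920 = 1012 ft.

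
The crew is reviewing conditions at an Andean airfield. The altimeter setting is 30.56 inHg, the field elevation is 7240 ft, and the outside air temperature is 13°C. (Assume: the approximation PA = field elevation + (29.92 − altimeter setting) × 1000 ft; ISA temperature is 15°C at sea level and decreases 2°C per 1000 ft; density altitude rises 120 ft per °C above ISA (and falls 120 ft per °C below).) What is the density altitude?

Pressure altitude = 7240 + (29.92 − 30.56) × 1000 = 7240 + (-640) = 6600 ft.
ISA temperature at 6600 ft = 15 − 2 × (6600/1000) = 1.8°C.
ISA deviation = 13 − 1.8 = +11.2°C.
Density altitude = 6600 + 120 × (11.2) = 7944 ft.

7944 ft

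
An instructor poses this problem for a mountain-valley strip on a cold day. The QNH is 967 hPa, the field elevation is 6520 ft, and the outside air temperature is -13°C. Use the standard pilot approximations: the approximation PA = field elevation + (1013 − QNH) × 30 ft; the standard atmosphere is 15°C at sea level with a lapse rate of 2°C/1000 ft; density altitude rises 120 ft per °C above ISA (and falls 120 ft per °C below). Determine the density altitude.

6436 ft

Pressure altitude = 6520 + (1013 − 967) × 30 = 6520 + (+1380) = 7900 ft.
ISA temperature at 7900 ft = 15 − 2 × (7900/1000) = -0.8°C.
ISA deviation = -13 − (-0.8) = -12.2°C.
Density altitude = 7900 + 120 × (-12.2) = 6436 ft.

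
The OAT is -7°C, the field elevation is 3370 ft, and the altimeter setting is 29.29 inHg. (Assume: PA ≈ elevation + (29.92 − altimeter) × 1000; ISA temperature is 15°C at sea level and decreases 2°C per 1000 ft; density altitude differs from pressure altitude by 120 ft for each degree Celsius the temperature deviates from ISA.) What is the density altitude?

Pressure altitude = 3370 + (29.92 − 29.29) × 1000 = 3370 + (+630) = 4000 ft.
ISA temperature at 4000 ft = 15 − 2 × (4000/1000) = 7°C.
ISA deviation = -7 − 7 = -14°C.
Density altitude = 4000 + 120 × (-14) = 2320 ft.

2320 ft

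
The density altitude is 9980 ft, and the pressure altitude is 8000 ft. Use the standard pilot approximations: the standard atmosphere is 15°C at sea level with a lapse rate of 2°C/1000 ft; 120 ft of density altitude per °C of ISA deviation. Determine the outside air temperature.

Density altitude − pressure altitude = 9980 − 8000 = +1980 ft.
At 120 ft/°C that is an ISA deviation of 1980/120 = +16.5°C.
ISA temperature at 8000 ft = 15 − 2 × (8000/1000) = -1°C.
OAT = ISA + deviation = -1 + (+16.5) = 15.5°C.

15.5°C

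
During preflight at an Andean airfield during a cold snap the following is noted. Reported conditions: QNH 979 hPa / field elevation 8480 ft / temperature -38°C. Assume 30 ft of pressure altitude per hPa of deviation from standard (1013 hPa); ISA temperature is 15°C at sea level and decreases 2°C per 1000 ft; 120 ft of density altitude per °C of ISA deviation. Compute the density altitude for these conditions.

Pressure altitude = 8480 + (1013 − 979) × 30 = 8480 + (+1020) = 9500 ft.
ISA temperature at 9500 ft = 15 − 2 × (9500/1000) = -4°C.
ISA deviation = -38 − (-4) = -34°C.
Density altitude = 9500 + 120 × (-34) = 5420 ft.

5420 ft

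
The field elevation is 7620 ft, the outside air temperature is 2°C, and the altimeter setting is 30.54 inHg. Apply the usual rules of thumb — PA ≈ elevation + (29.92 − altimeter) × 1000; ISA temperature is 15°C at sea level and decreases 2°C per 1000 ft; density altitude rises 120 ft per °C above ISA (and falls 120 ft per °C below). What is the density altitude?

Pressure altitude = 7620 + (29.92 − 30.54) × 1000 = 7620 + (-620) = 7000 ft.
ISA temperature at 7000 ft = 15 − 2 × (7000/1000) = 1°C.
ISA deviation = 2 − 1 = +1°C.
Density altitude = 7000 + 120 × (1) = 7120 ft.

7120 ft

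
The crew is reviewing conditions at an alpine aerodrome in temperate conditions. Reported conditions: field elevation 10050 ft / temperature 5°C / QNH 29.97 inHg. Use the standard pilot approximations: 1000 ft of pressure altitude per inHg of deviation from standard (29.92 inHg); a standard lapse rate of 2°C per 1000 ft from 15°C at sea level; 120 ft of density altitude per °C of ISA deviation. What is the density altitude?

11200 ft

Pressure altitude = 10050 + (29.92 − 29.97) × 1000 = 10050 + (-50) = 10000 ft.
ISA temperature at 10000 ft = 15 − 2 × (10000/1000) = -5°C.
ISA deviation = 5 − (-5) = +10°C.
Density altitude = 10000 + 120 × (10) = 11200 ft.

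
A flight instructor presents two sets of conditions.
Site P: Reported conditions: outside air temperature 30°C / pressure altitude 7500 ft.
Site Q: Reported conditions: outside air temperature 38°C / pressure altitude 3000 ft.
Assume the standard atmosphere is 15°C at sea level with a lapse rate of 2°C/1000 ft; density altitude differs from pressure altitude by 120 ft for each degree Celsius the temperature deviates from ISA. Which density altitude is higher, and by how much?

Site P: ISA temp = 0°C, deviation +30°C, DA = 7500 + 120 × 30 = 11100 ft.
Site Q: ISA temp = 9°C, deviation +29°C, DA = 3000 + 120 × 29 = 6480 ft.
Site P is higher by 11100 − 6480 = 4620 ft.

Site P by 4620 ft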